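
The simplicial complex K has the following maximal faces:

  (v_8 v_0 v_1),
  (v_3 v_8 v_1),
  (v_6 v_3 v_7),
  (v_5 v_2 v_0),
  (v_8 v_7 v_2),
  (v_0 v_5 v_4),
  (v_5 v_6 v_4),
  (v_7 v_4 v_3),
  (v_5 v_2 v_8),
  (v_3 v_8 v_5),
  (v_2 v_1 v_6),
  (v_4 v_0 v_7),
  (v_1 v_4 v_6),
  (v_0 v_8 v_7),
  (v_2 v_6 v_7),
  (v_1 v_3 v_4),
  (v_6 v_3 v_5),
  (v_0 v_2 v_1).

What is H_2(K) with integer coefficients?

Order the vertices as v_0 < v_1 < v_2 < v_3 < v_4 < v_5 < v_6 < v_7 < v_8. Listing each simplex with vertices in this order, K has dimension 2 with simplices:

  0-simplices (9): [v_0], [v_1], [v_2], [v_3], [v_4], [v_5], [v_6], [v_7], [v_8]
  1-simplices (27): (27 of them)
  2-simplices (18): (18 of them)

giving chain groups C_0 ≅ Z^9, C_1 ≅ Z^27, C_2 ≅ Z^18.

∂_1: C_1 → C_0 is given by ∂[p,q] = [q] − [p].
This gives a 9×27 integer matrix of rank 8; reducing to Smith normal form yields diagonal entries (1,1,1,1,1,1,1,1).

∂_2: C_2 → C_1 acts by ∂[p,q,r] = [q,r] − [p,r] + [p,q]. For instance
  ∂[v_2,v_5,v_8] = [v_5,v_8] − [v_2,v_8] + [v_2,v_5],
  ∂[v_2,v_6,v_7] = [v_6,v_7] − [v_2,v_7] + [v_2,v_6].
As a 27×18 matrix over Z this has rank 18, with invariant factors (1,1,1,1,1,1,1,1,1,1,1,1,1,1,1,1,1,2).

Now H_k = ker ∂_k / im ∂_{k+1}, so:

  H_2: rank ker ∂_2 − rank ∂_3 = (18 − 18) − 0 = 0, and there is no ∂_3, so H_2 ≅ 0.

H_2 ≅ 0.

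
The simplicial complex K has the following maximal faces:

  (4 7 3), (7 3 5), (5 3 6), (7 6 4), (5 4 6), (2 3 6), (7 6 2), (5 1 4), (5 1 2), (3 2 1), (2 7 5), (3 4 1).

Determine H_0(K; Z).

H_0 ≅ Z.

K has 7 vertices, 18 edges, 12 triangles.
rank ∂_0 = 0, rank ∂_1 = 6 ⇒ b_0 = 7 − 0 − 6 = 1; all invariant factors of ∂_1 are 1 so no torsion. So H_0 ≅ Z.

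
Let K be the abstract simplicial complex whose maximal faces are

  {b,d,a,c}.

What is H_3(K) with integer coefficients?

H_3 = 0.

Take the total order a < b < c < d on the vertex set. Then K (dimension 3) consists of the simplices:

  0-simplices (4): a, b, c, d
  1-simplices (6): ab, ac, ad, bc, bd, cd
  2-simplices (4): abc, abd, acd, bcd
  3-simplices (1): abcd

Hence C_0 ≅ Z^4, C_1 ≅ Z^6, C_2 ≅ Z^4, C_3 ≅ Z^1.

The boundary map ∂_1: C_1 → C_0 sends each edge [p,q] (with p < q) to q − p. For instance
  ∂ad = d − a.
The 4×6 boundary matrix has rank 3 and Smith normal form diag(1,1,1).

Boundary ∂_2: C_2 → C_1 maps a triangle to the signed sum of its edges. For instance
  ∂abc = bc − ac + ab,
  ∂bcd = cd − bd + bc.
The resulting 6×4 matrix has rank 3, and its Smith normal form has invariant factors (1,1,1).

The boundary map ∂_3: C_3 → C_2 sends each 3-simplex σ to the alternating sum Σ_i (−1)^i (σ with its i-th vertex removed). For instance
  ∂abcd = bcd − acd + abd − abc.
The resulting 4×1 matrix has rank 1, and its Smith normal form has invariant factors (1).

From H_k ≅ ker(∂_k) / im(∂_{k+1}) we obtain:

  H_3: rank ker ∂_3 − rank ∂_4 = (1 − 1) − 0 = 0, and there is no ∂_4, so H_3 = 0.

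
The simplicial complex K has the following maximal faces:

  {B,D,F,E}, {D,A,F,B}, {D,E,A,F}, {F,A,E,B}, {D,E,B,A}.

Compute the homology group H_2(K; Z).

H_2 = 0.

Fix the vertex order A < B < D < E < F and write every simplex with vertices in increasing order. Then dim K = 3 and the simplices of K are:

  0-simplices (5): A, B, D, E, F
  1-simplices (10): AB, AD, AE, AF, BD, BE, BF, DE, DF, EF
  2-simplices (10): ABD, ABE, ABF, ADE, ADF, AEF, BDE, BDF, BEF, DEF
  3-simplices (5): ABDE, ABDF, ABEF, ADEF, BDEF

so the chain groups are C_0 ≅ Z^5, C_1 ≅ Z^10, C_2 ≅ Z^10, C_3 ≅ Z^5.

∂_1: C_1 → C_0 sends each edge [p,q] (with p < q) to q − p.
The resulting 5×10 matrix has rank 4, and its Smith normal form has invariant factors (1,1,1,1).

Boundary ∂_2: C_2 → C_1 maps a triangle to the signed sum of its edges. For instance
  ∂ABF = BF − AF + AB,
  ∂ADE = DE − AE + AD.
The 10×10 boundary matrix has rank 6 and Smith normal form diag(1,1,1,1,1,1).

Boundary ∂_3: C_3 → C_2 sends each 3-simplex σ to the alternating sum Σ_i (−1)^i (σ with its i-th vertex removed). For instance
  ∂ABDF = BDF − ADF + ABF − ABD,
  ∂ADEF = DEF − AEF + ADF − ADE.
The 10×5 boundary matrix has rank 4 and Smith normal form diag(1,1,1,1).

Computing H_k = (kernel of ∂_k) / (image of ∂_{k+1}):

  H_2: rank ker ∂_2 − rank ∂_3 = (10 − 6) − 4 = 0, and the invariant factors of ∂_3 are all 1, so H_2 ≅ 0.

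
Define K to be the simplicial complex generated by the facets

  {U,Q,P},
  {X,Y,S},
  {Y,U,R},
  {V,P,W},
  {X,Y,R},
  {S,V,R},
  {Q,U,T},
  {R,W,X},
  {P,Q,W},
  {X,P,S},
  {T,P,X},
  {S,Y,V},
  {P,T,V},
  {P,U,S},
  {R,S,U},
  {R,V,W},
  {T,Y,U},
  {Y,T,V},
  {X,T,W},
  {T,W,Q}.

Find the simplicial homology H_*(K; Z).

H_0 = Z,  H_1 = Z ⊕ Z_2,  H_2 = 0.

Order the vertices as P < Q < R < S < T < U < V < W < X < Y. Listing each simplex with vertices in this order, K has dimension 2 with simplices:

  0-simplices (10): P, Q, R, S, T, U, V, W, X, Y
  1-simplices (30): PQ, PS, PT, PU, PV, PW, PX, QT, QU, QW, RS, RU, RV, RW, RX, RY, SU, SV, SX, SY, TU, TV, TW, TX, TY, UY, VW, VY, WX, XY
  2-simplices (20): PQU, PQW, PSU, PSX, PTV, PTX, PVW, QTU, QTW, RSU, RSV, RUY, RVW, RWX, RXY, SVY, SXY, TUY, TVY, TWX

Hence C_0 ≅ Z^10, C_1 ≅ Z^30, C_2 ≅ Z^20.

∂_1: C_1 → C_0 sends each edge [p,q] (with p < q) to q − p.
This gives a 10×30 integer matrix of rank 9; reducing to Smith normal form yields diagonal entries (1,1,1,1,1,1,1,1,1).

Boundary ∂_2: C_2 → C_1 acts by ∂[p,q,r] = [q,r] − [p,r] + [p,q]. For instance
  ∂PSX = SX − PX + PS,
  ∂PVW = VW − PW + PV.
The resulting 30×20 matrix has rank 20, and its Smith normal form has invariant factors (1,1,1,1,1,1,1,1,1,1,1,1,1,1,1,1,1,1,1,2).

Computing H_k = (kernel of ∂_k) / (image of ∂_{k+1}):

  H_0: rank C_0 − rank ∂_1 = 10 − 9 = 1, and the invariant factors of ∂_1 are all 1, so H_0 ≅ Z.
  H_1: rank ker ∂_1 − rank ∂_2 = (30 − 9) − 20 = 1, and ∂_2 has invariant factor 2 > 1, so H_1 ≅ Z ⊕ Z_2.
  H_2: rank ker ∂_2 − rank ∂_3 = (20 − 20) − 0 = 0, and there is no ∂_3, so H_2 ≅ 0.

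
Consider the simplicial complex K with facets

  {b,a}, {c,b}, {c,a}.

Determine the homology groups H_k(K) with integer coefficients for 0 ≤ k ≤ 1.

H_0 ≅ Z,  H_1 ≅ Z.

We work with the vertex ordering a < b < c. The simplices of K, each written with vertices in increasing order, are:

  0-simplices (3): a, b, c
  1-simplices (3): ab, ac, bc

giving chain groups C_0 ≅ Z^3, C_1 ≅ Z^3.

The boundary map ∂_1: C_1 → C_0 sends each edge [p,q] (with p < q) to q − p. For instance
  ∂ac = c − a.
The 3×3 boundary matrix has rank 2 and Smith normal form diag(1,1).

Reading off H_k = ker ∂_k / im ∂_{k+1}:

  H_0: rank C_0 − rank ∂_1 = 3 − 2 = 1, and the invariant factors of ∂_1 are all 1, so H_0 ≅ Z.
  H_1: rank ker ∂_1 − rank ∂_2 = (3 − 2) − 0 = 1, and there is no ∂_2, so H_1 ≅ Z.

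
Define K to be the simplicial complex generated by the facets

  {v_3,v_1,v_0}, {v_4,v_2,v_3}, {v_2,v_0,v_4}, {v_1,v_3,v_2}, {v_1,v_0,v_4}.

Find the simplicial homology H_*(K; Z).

Order the vertices as v_0 < v_1 < v_2 < v_3 < v_4. Listing each simplex with vertices in this order, K has dimension 2 with simplices:

  0-simplices (5): [v_0], [v_1], [v_2], [v_3], [v_4]
  1-simplices (10): [v_0,v_1], [v_0,v_2], [v_0,v_3], [v_0,v_4], [v_1,v_2], [v_1,v_3], [v_1,v_4], [v_2,v_3], [v_2,v_4], [v_3,v_4]
  2-simplices (5): [v_0,v_1,v_3], [v_0,v_1,v_4], [v_0,v_2,v_4], [v_1,v_2,v_3], [v_2,v_3,v_4]

Hence C_0 ≅ Z^5, C_1 ≅ Z^10, C_2 ≅ Z^5.

∂_1: C_1 → C_0 maps an edge to its endpoints' difference, ∂[p,q] = q − p. For instance
  ∂[v_1,v_2] = [v_2] − [v_1].
The resulting 5×10 matrix has rank 4, and its Smith normal form has invariant factors (1,1,1,1).

∂_2: C_2 → C_1 maps a triangle to the signed sum of its edges. For instance
  ∂[v_1,v_2,v_3] = [v_2,v_3] − [v_1,v_3] + [v_1,v_2],
  ∂[v_0,v_1,v_4] = [v_1,v_4] − [v_0,v_4] + [v_0,v_1].
This gives a 10×5 integer matrix of rank 5; reducing to Smith normal form yields diagonal entries (1,1,1,1,1).

Computing H_k = (kernel of ∂_k) / (image of ∂_{k+1}):

  H_0: rank C_0 − rank ∂_1 = 5 − 4 = 1, and the invariant factors of ∂_1 are all 1, so H_0 = Z.
  H_1: rank ker ∂_1 − rank ∂_2 = (10 − 4) − 5 = 1, and the invariant factors of ∂_2 are all 1, so H_1 = Z.
  H_2: rank ker ∂_2 − rank ∂_3 = (5 − 5) − 0 = 0, and there is no ∂_3, so H_2 = 0.

H_0 = Z,  H_1 = Z,  H_2 = 0.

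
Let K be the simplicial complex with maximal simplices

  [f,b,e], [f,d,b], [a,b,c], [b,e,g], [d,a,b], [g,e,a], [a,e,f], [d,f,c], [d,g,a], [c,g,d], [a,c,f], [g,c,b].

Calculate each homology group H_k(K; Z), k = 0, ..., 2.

H_0 ≅ Z,  H_1 ≅ Z/2,  H_2 = 0.

We work with the vertex ordering a < b < c < d < e < f < g. The simplices of K, each written with vertices in increasing order, are:

  0-simplices (7): a, b, c, d, e, f, g
  1-simplices (18): ab, ac, ad, ae, af, ag, bc, bd, be, bf, bg, cd, cf, cg, df, dg, ef, eg
  2-simplices (12): abc, abd, acf, adg, aef, aeg, bcg, bdf, bef, beg, cdf, cdg

so the chain groups are C_0 ≅ Z^7, C_1 ≅ Z^18, C_2 ≅ Z^12.

The boundary map ∂_1: C_1 → C_0 maps an edge to its endpoints' difference, ∂[p,q] = q − p.
The 7×18 boundary matrix has rank 6 and Smith normal form diag(1,1,1,1,1,1).

The boundary map ∂_2: C_2 → C_1 acts by ∂[p,q,r] = [q,r] − [p,r] + [p,q]. For instance
  ∂adg = dg − ag + ad,
  ∂aef = ef − af + ae.
This gives a 18×12 integer matrix of rank 12; reducing to Smith normal form yields diagonal entries (1,1,1,1,1,1,1,1,1,1,1,2).

From H_k ≅ ker(∂_k) / im(∂_{k+1}) we obtain:

  H_0: rank C_0 − rank ∂_1 = 7 − 6 = 1, and the invariant factors of ∂_1 are all 1, so H_0 ≅ Z.
  H_1: rank ker ∂_1 − rank ∂_2 = (18 − 6) − 12 = 0, and ∂_2 has invariant factor 2 > 1, so H_1 ≅ Z/2.
  H_2: rank ker ∂_2 − rank ∂_3 = (12 − 12) − 0 = 0, and there is no ∂_3, so H_2 ≅ 0.

As a check, the Euler characteristic is 7 − 18 + 12 = 1, which agrees with 1 − 0 + 0 = 1.
(K is a triangulation of the real projective plane RP^2.)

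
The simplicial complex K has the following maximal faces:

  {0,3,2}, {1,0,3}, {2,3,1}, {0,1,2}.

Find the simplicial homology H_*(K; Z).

H_0 ≅ Z,  H_1 = 0,  H_2 ≅ Z.

Take the total order 0 < 1 < 2 < 3 on the vertex set. Then K (dimension 2) consists of the simplices:

  0-simplices (4): [0], [1], [2], [3]
  1-simplices (6): [0,1], [0,2], [0,3], [1,2], [1,3], [2,3]
  2-simplices (4): [0,1,2], [0,1,3], [0,2,3], [1,2,3]

giving chain groups C_0 ≅ Z^4, C_1 ≅ Z^6, C_2 ≅ Z^4.

∂_1: C_1 → C_0 sends each edge [p,q] (with p < q) to q − p. For instance
  ∂[0,2] = [2] − [0].
As a 4×6 matrix over Z this has rank 3, with invariant factors (1,1,1).

∂_2: C_2 → C_1 maps a triangle to the signed sum of its edges. For instance
  ∂[1,2,3] = [2,3] − [1,3] + [1,2],
  ∂[0,1,2] = [1,2] − [0,2] + [0,1].
As a 6×4 matrix over Z this has rank 3, with invariant factors (1,1,1).

Reading off H_k = ker ∂_k / im ∂_{k+1}:

  H_0: rank C_0 − rank ∂_1 = 4 − 3 = 1, and the invariant factors of ∂_1 are all 1, so H_0 ≅ Z.
  H_1: rank ker ∂_1 − rank ∂_2 = (6 − 3) − 3 = 0, and the invariant factors of ∂_2 are all 1, so H_1 ≅ 0.
  H_2: rank ker ∂_2 − rank ∂_3 = (4 − 3) − 0 = 1, and there is no ∂_3, so H_2 ≅ Z.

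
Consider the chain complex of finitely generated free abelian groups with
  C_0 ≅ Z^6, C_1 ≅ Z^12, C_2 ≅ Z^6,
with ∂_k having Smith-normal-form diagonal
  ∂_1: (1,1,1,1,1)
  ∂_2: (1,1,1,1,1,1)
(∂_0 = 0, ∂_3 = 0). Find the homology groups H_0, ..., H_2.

H_0 ≅ Z,  H_1 ≅ Z,  H_2 = 0.

H_0: b_0 = 6 − 0 − 5 = 1; torsion from ∂_1 factors > 1: none. So H_0 ≅ Z.
H_1: b_1 = 12 − 5 − 6 = 1; torsion from ∂_2 factors > 1: none. So H_1 ≅ Z.
H_2: b_2 = 6 − 6 − 0 = 0; torsion from ∂_3 factors > 1: none. So H_2 ≅ 0.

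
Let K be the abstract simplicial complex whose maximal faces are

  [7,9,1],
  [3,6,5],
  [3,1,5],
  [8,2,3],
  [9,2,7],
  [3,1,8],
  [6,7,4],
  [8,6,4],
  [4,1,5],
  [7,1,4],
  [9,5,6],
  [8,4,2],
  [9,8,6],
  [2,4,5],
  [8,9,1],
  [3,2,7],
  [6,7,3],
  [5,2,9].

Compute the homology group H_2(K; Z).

Fix the vertex order 1 < 2 < 3 < 4 < 5 < 6 < 7 < 8 < 9 and write every simplex with vertices in increasing order. Then dim K = 2 and the simplices of K are:

  0-simplices (9): [1], [2], [3], [4], [5], [6], [7], [8], [9]
  1-simplices (27): (27 of them)
  2-simplices (18): [1,3,5], [1,3,8], [1,4,5], [1,4,7], [1,7,9], [1,8,9], [2,3,7], [2,3,8], [2,4,5], [2,4,8], [2,5,9], [2,7,9], [3,5,6], [3,6,7], [4,6,7], [4,6,8], [5,6,9], [6,8,9]

so the chain groups are C_0 ≅ Z^9, C_1 ≅ Z^27, C_2 ≅ Z^18.

Boundary ∂_1: C_1 → C_0 sends each edge [p,q] (with p < q) to q − p. For instance
  ∂[1,8] = [8] − [1].
This gives a 9×27 integer matrix of rank 8; reducing to Smith normal form yields diagonal entries (1,1,1,1,1,1,1,1).

Boundary ∂_2: C_2 → C_1 sends each 2-simplex [p,q,r] to [q,r] − [p,r] + [p,q]. For instance
  ∂[2,7,9] = [7,9] − [2,9] + [2,7],
  ∂[4,6,7] = [6,7] − [4,7] + [4,6].
This gives a 27×18 integer matrix of rank 17; reducing to Smith normal form yields diagonal entries (1,1,1,1,1,1,1,1,1,1,1,1,1,1,1,1,1).

Now H_k = ker ∂_k / im ∂_{k+1}, so:

  H_2: rank ker ∂_2 − rank ∂_3 = (18 − 17) − 0 = 1, and there is no ∂_3, so H_2 = Z.

H_2 ≅ Z.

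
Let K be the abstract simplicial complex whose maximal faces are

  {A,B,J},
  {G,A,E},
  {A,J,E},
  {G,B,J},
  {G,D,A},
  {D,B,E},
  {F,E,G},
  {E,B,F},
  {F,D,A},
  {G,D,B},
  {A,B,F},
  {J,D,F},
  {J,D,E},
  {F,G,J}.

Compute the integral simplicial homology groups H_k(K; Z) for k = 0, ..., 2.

H_0 ≅ Z,  H_1 ≅ Z^2,  H_2 ≅ Z.

We work with the vertex ordering A < B < D < E < F < G < J. The simplices of K, each written with vertices in increasing order, are:

  0-simplices (7): A, B, D, E, F, G, J
  1-simplices (21): AB, AD, AE, AF, AG, AJ, BD, BE, BF, BG, BJ, DE, DF, DG, DJ, EF, EG, EJ, FG, FJ, GJ
  2-simplices (14): ABF, ABJ, ADF, ADG, AEG, AEJ, BDE, BDG, BEF, BGJ, DEJ, DFJ, EFG, FGJ

Hence C_0 ≅ Z^7, C_1 ≅ Z^21, C_2 ≅ Z^14.

Boundary ∂_1: C_1 → C_0 is given by ∂[p,q] = [q] − [p].
The resulting 7×21 matrix has rank 6, and its Smith normal form has invariant factors (1,1,1,1,1,1).

The boundary map ∂_2: C_2 → C_1 maps a triangle to the signed sum of its edges. For instance
  ∂ADF = DF − AF + AD,
  ∂BDG = DG − BG + BD.
As a 21×14 matrix over Z this has rank 13, with invariant factors (1,1,1,1,1,1,1,1,1,1,1,1,1).

Now H_k = ker ∂_k / im ∂_{k+1}, so:

  H_0: rank C_0 − rank ∂_1 = 7 − 6 = 1, and the invariant factors of ∂_1 are all 1, so H_0 ≅ Z.
  H_1: rank ker ∂_1 − rank ∂_2 = (21 − 6) − 13 = 2, and the invariant factors of ∂_2 are all 1, so H_1 ≅ Z^2.
  H_2: rank ker ∂_2 − rank ∂_3 = (14 − 13) − 0 = 1, and there is no ∂_3, so H_2 ≅ Z.

As a check, the Euler characteristic is 7 − 21 + 14 = 0, which agrees with 1 − 2 + 1 = 0.
(K is a triangulation of the torus T^2.)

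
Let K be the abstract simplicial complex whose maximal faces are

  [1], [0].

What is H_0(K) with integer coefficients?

H_0 ≅ Z^2.

Order the vertices as 0 < 1. Listing each simplex with vertices in this order, K has dimension 0 with simplices:

  0-simplices (2): [0], [1]

so the chain groups are C_0 ≅ Z^2.

Computing H_k = (kernel of ∂_k) / (image of ∂_{k+1}):

  H_0: rank C_0 − rank ∂_1 = 2 − 0 = 2, and there is no ∂_1, so H_0 = Z^2.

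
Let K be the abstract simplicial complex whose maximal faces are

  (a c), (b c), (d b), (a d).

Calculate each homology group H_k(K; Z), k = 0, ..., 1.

We work with the vertex ordering a < b < c < d. The simplices of K, each written with vertices in increasing order, are:

  0-simplices (4): a, b, c, d
  1-simplices (4): ac, ad, bc, bd

giving chain groups C_0 ≅ Z^4, C_1 ≅ Z^4.

∂_1: C_1 → C_0 is given by ∂[p,q] = [q] − [p]. For instance
  ∂bd = d − b.
This gives a 4×4 integer matrix of rank 3; reducing to Smith normal form yields diagonal entries (1,1,1).

From H_k ≅ ker(∂_k) / im(∂_{k+1}) we obtain:

  H_0: rank C_0 − rank ∂_1 = 4 − 3 = 1, and the invariant factors of ∂_1 are all 1, so H_0 = Z.
  H_1: rank ker ∂_1 − rank ∂_2 = (4 − 3) − 0 = 1, and there is no ∂_2, so H_1 = Z.

H_0 ≅ Z,  H_1 ≅ Z.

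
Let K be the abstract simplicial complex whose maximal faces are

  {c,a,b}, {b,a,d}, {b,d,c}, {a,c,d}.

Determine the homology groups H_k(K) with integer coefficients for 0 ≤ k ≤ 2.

Order the vertices as a < b < c < d. Listing each simplex with vertices in this order, K has dimension 2 with simplices:

  0-simplices (4): a, b, c, d
  1-simplices (6): ab, ac, ad, bc, bd, cd
  2-simplices (4): abc, abd, acd, bcd

so the chain groups are C_0 ≅ Z^4, C_1 ≅ Z^6, C_2 ≅ Z^4.

∂_1: C_1 → C_0 is given by ∂[p,q] = [q] − [p].
The resulting 4×6 matrix has rank 3, and its Smith normal form has invariant factors (1,1,1).

Boundary ∂_2: C_2 → C_1 sends each 2-simplex [p,q,r] to [q,r] − [p,r] + [p,q]. For instance
  ∂bcd = cd − bd + bc,
  ∂abd = bd − ad + ab.
The resulting 6×4 matrix has rank 3, and its Smith normal form has invariant factors (1,1,1).

Reading off H_k = ker ∂_k / im ∂_{k+1}:

  H_0: rank C_0 − rank ∂_1 = 4 − 3 = 1, and the invariant factors of ∂_1 are all 1, so H_0 ≅ Z.
  H_1: rank ker ∂_1 − rank ∂_2 = (6 − 3) − 3 = 0, and the invariant factors of ∂_2 are all 1, so H_1 ≅ 0.
  H_2: rank ker ∂_2 − rank ∂_3 = (4 − 3) − 0 = 1, and there is no ∂_3, so H_2 ≅ Z.

As a check, the Euler characteristic is 4 − 6 + 4 = 2, which agrees with 1 − 0 + 1 = 2.
(K is a triangulation of the 2-sphere S^2.)

H_0 ≅ Z,  H_1 = 0,  H_2 ≅ Z.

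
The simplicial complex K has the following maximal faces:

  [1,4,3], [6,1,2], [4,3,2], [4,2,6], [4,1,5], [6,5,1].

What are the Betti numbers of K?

b_0 = 1, b_1 = 1, b_2 = 0.

We work with the vertex ordering 1 < 2 < 3 < 4 < 5 < 6. The simplices of K, each written with vertices in increasing order, are:

  0-simplices (6): [1], [2], [3], [4], [5], [6]
  1-simplices (12): [1,2], [1,3], [1,4], [1,5], [1,6], [2,3], [2,4], [2,6], [3,4], [4,5], [4,6], [5,6]
  2-simplices (6): [1,2,6], [1,3,4], [1,4,5], [1,5,6], [2,3,4], [2,4,6]

so the chain groups are C_0 ≅ Z^6, C_1 ≅ Z^12, C_2 ≅ Z^6.

The boundary map ∂_1: C_1 → C_0 is given by ∂[p,q] = [q] − [p]. For instance
  ∂[1,5] = [5] − [1].
This gives a 6×12 integer matrix of rank 5; reducing to Smith normal form yields diagonal entries (1,1,1,1,1).

∂_2: C_2 → C_1 maps a triangle to the signed sum of its edges. For instance
  ∂[2,4,6] = [4,6] − [2,6] + [2,4],
  ∂[1,4,5] = [4,5] − [1,5] + [1,4].
This gives a 12×6 integer matrix of rank 6; reducing to Smith normal form yields diagonal entries (1,1,1,1,1,1).

Computing H_k = (kernel of ∂_k) / (image of ∂_{k+1}):

  H_0: rank C_0 − rank ∂_1 = 6 − 5 = 1, and the invariant factors of ∂_1 are all 1, so H_0 = Z.
  H_1: rank ker ∂_1 − rank ∂_2 = (12 − 5) − 6 = 1, and the invariant factors of ∂_2 are all 1, so H_1 = Z.
  H_2: rank ker ∂_2 − rank ∂_3 = (6 − 6) − 0 = 0, and there is no ∂_3, so H_2 = 0.

As a check, the Euler characteristic is 6 − 12 + 6 = 0, which agrees with 1 − 1 + 0 = 0.

Hence the Betti numbers are b_0 = 1, b_1 = 1, b_2 = 0.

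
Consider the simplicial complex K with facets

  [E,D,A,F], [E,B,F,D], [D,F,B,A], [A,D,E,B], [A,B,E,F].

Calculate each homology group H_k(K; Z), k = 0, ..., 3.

H_0 = Z,  H_1 = 0,  H_2 = 0,  H_3 = Z.

Order the vertices as A < B < D < E < F. Listing each simplex with vertices in this order, K has dimension 3 with simplices:

  0-simplices (5): A, B, D, E, F
  1-simplices (10): AB, AD, AE, AF, BD, BE, BF, DE, DF, EF
  2-simplices (10): ABD, ABE, ABF, ADE, ADF, AEF, BDE, BDF, BEF, DEF
  3-simplices (5): ABDE, ABDF, ABEF, ADEF, BDEF

giving chain groups C_0 ≅ Z^5, C_1 ≅ Z^10, C_2 ≅ Z^10, C_3 ≅ Z^5.

The boundary map ∂_1: C_1 → C_0 is given by ∂[p,q] = [q] − [p]. For instance
  ∂AB = B − A.
The resulting 5×10 matrix has rank 4, and its Smith normal form has invariant factors (1,1,1,1).

The boundary map ∂_2: C_2 → C_1 sends each 2-simplex [p,q,r] to [q,r] − [p,r] + [p,q]. For instance
  ∂BEF = EF − BF + BE,
  ∂DEF = EF − DF + DE.
The resulting 10×10 matrix has rank 6, and its Smith normal form has invariant factors (1,1,1,1,1,1).

∂_3: C_3 → C_2 sends each 3-simplex σ to the alternating sum Σ_i (−1)^i (σ with its i-th vertex removed). For instance
  ∂ABEF = BEF − AEF + ABF − ABE,
  ∂ABDF = BDF − ADF + ABF − ABD.
The 10×5 boundary matrix has rank 4 and Smith normal form diag(1,1,1,1).

Reading off H_k = ker ∂_k / im ∂_{k+1}:

  H_0: rank C_0 − rank ∂_1 = 5 − 4 = 1, and the invariant factors of ∂_1 are all 1, so H_0 ≅ Z.
  H_1: rank ker ∂_1 − rank ∂_2 = (10 − 4) − 6 = 0, and the invariant factors of ∂_2 are all 1, so H_1 ≅ 0.
  H_2: rank ker ∂_2 − rank ∂_3 = (10 − 6) − 4 = 0, and the invariant factors of ∂_3 are all 1, so H_2 ≅ 0.
  H_3: rank ker ∂_3 − rank ∂_4 = (5 − 4) − 0 = 1, and there is no ∂_4, so H_3 ≅ Z.

As a check, the Euler characteristic is 5 − 10 + 10 − 5 = 0, which agrees with 1 − 0 + 0 − 1 = 0.
(K is a triangulation of the 3-sphere S^3.)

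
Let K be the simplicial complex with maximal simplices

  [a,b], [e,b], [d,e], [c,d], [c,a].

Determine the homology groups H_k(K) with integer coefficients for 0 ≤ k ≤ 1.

We work with the vertex ordering a < b < c < d < e. The simplices of K, each written with vertices in increasing order, are:

  0-simplices (5): a, b, c, d, e
  1-simplices (5): ab, ac, be, cd, de

so the chain groups are C_0 ≅ Z^5, C_1 ≅ Z^5.

∂_1: C_1 → C_0 maps an edge to its endpoints' difference, ∂[p,q] = q − p. For instance
  ∂ac = c − a.
This gives a 5×5 integer matrix of rank 4; reducing to Smith normal form yields diagonal entries (1,1,1,1).

Reading off H_k = ker ∂_k / im ∂_{k+1}:

  H_0: rank C_0 − rank ∂_1 = 5 − 4 = 1, and the invariant factors of ∂_1 are all 1, so H_0 = Z.
  H_1: rank ker ∂_1 − rank ∂_2 = (5 − 4) − 0 = 1, and there is no ∂_2, so H_1 = Z.

As a check, the Euler characteristic is 5 − 5 = 0, which agrees with 1 − 1 = 0.
(K is a triangulation of the circle S^1.)

H_0 = Z,  H_1 = Z.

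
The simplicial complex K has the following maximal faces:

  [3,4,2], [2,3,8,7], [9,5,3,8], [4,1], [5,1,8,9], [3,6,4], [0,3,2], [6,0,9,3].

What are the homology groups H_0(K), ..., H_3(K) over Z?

H_0 ≅ Z,  H_1 ≅ Z,  H_2 = 0,  H_3 = 0.

Order the vertices as 0 < 1 < 2 < 3 < 4 < 5 < 6 < 7 < 8 < 9. Listing each simplex with vertices in this order, K has dimension 3 with simplices:

  0-simplices (10): [0], [1], [2], [3], [4], [5], [6], [7], [8], [9]
  1-simplices (24): (24 of them)
  2-simplices (18): [0,2,3], [0,3,6], [0,3,9], [0,6,9], [1,5,8], [1,5,9], [1,8,9], [2,3,4], [2,3,7], [2,3,8], [2,7,8], [3,4,6], [3,5,8], [3,5,9], [3,6,9], [3,7,8], [3,8,9], [5,8,9]
  3-simplices (4): [0,3,6,9], [1,5,8,9], [2,3,7,8], [3,5,8,9]

Hence C_0 ≅ Z^10, C_1 ≅ Z^24, C_2 ≅ Z^18, C_3 ≅ Z^4.

The boundary map ∂_1: C_1 → C_0 is given by ∂[p,q] = [q] − [p].
As a 10×24 matrix over Z this has rank 9, with invariant factors (1,1,1,1,1,1,1,1,1).

Boundary ∂_2: C_2 → C_1 maps a triangle to the signed sum of its edges. For instance
  ∂[3,5,9] = [5,9] − [3,9] + [3,5],
  ∂[0,2,3] = [2,3] − [0,3] + [0,2].
The 24×18 boundary matrix has rank 14 and Smith normal form diag(1,1,1,1,1,1,1,1,1,1,1,1,1,1).

Boundary ∂_3: C_3 → C_2 sends each 3-simplex σ to the alternating sum Σ_i (−1)^i (σ with its i-th vertex removed). For instance
  ∂[3,5,8,9] = [5,8,9] − [3,8,9] + [3,5,9] − [3,5,8],
  ∂[2,3,7,8] = [3,7,8] − [2,7,8] + [2,3,8] − [2,3,7].
As a 18×4 matrix over Z this has rank 4, with invariant factors (1,1,1,1).

Now H_k = ker ∂_k / im ∂_{k+1}, so:

  H_0: rank C_0 − rank ∂_1 = 10 − 9 = 1, and the invariant factors of ∂_1 are all 1, so H_0 ≅ Z.
  H_1: rank ker ∂_1 − rank ∂_2 = (24 − 9) − 14 = 1, and the invariant factors of ∂_2 are all 1, so H_1 ≅ Z.
  H_2: rank ker ∂_2 − rank ∂_3 = (18 − 14) − 4 = 0, and the invariant factors of ∂_3 are all 1, so H_2 ≅ 0.
  H_3: rank ker ∂_3 − rank ∂_4 = (4 − 4) − 0 = 0, and there is no ∂_4, so H_3 ≅ 0.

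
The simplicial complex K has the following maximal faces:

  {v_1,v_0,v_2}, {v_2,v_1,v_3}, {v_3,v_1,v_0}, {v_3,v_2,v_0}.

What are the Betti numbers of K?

b_0 = 1, b_1 = 0, b_2 = 1.

Order the vertices as v_0 < v_1 < v_2 < v_3. Listing each simplex with vertices in this order, K has dimension 2 with simplices:

  0-simplices (4): [v_0], [v_1], [v_2], [v_3]
  1-simplices (6): [v_0,v_1], [v_0,v_2], [v_0,v_3], [v_1,v_2], [v_1,v_3], [v_2,v_3]
  2-simplices (4): [v_0,v_1,v_2], [v_0,v_1,v_3], [v_0,v_2,v_3], [v_1,v_2,v_3]

so the chain groups are C_0 ≅ Z^4, C_1 ≅ Z^6, C_2 ≅ Z^4.

Boundary ∂_1: C_1 → C_0 is given by ∂[p,q] = [q] − [p].
The resulting 4×6 matrix has rank 3, and its Smith normal form has invariant factors (1,1,1).

Boundary ∂_2: C_2 → C_1 acts by ∂[p,q,r] = [q,r] − [p,r] + [p,q]. For instance
  ∂[v_1,v_2,v_3] = [v_2,v_3] − [v_1,v_3] + [v_1,v_2],
  ∂[v_0,v_2,v_3] = [v_2,v_3] − [v_0,v_3] + [v_0,v_2].
As a 6×4 matrix over Z this has rank 3, with invariant factors (1,1,1).

Now H_k = ker ∂_k / im ∂_{k+1}, so:

  H_0: rank C_0 − rank ∂_1 = 4 − 3 = 1, and the invariant factors of ∂_1 are all 1, so H_0 = Z.
  H_1: rank ker ∂_1 − rank ∂_2 = (6 − 3) − 3 = 0, and the invariant factors of ∂_2 are all 1, so H_1 = 0.
  H_2: rank ker ∂_2 − rank ∂_3 = (4 − 3) − 0 = 1, and there is no ∂_3, so H_2 = Z.

As a check, the Euler characteristic is 4 − 6 + 4 = 2, which agrees with 1 − 0 + 1 = 2.

Hence the Betti numbers are b_0 = 1, b_1 = 0, b_2 = 1.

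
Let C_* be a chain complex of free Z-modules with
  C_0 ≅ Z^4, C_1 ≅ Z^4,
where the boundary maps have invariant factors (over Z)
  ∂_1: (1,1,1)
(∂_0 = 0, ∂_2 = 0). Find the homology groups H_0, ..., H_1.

H_0: b_0 = 4 − 0 − 3 = 1; torsion from ∂_1 factors > 1: none. So H_0 = Z.
H_1: b_1 = 4 − 3 − 0 = 1; torsion from ∂_2 factors > 1: none. So H_1 = Z.

H_0 = Z,  H_1 = Z.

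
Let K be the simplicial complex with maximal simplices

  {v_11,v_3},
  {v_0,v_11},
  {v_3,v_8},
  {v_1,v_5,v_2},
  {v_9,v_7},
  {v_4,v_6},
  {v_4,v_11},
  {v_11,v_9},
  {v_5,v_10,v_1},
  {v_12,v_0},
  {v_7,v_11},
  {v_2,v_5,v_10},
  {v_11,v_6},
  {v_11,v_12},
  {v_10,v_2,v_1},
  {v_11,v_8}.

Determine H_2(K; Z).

Fix the vertex order v_0 < v_1 < v_2 < v_3 < v_4 < v_5 < v_6 < v_7 < v_8 < v_9 < v_10 < v_11 < v_12 and write every simplex with vertices in increasing order. Then dim K = 2 and the simplices of K are:

  0-simplices (13): [v_0], [v_1], [v_2], [v_3], [v_4], [v_5], [v_6], [v_7], [v_8], [v_9], [v_10], [v_11], [v_12]
  1-simplices (18): (18 of them)
  2-simplices (4): [v_1,v_2,v_5], [v_1,v_2,v_10], [v_1,v_5,v_10], [v_2,v_5,v_10]

giving chain groups C_0 ≅ Z^13, C_1 ≅ Z^18, C_2 ≅ Z^4.

The boundary map ∂_1: C_1 → C_0 is given by ∂[p,q] = [q] − [p]. For instance
  ∂[v_6,v_11] = [v_11] − [v_6].
The resulting 13×18 matrix has rank 11, and its Smith normal form has invariant factors (1,1,1,1,1,1,1,1,1,1,1).

The boundary map ∂_2: C_2 → C_1 sends each 2-simplex [p,q,r] to [q,r] − [p,r] + [p,q]. For instance
  ∂[v_1,v_5,v_10] = [v_5,v_10] − [v_1,v_10] + [v_1,v_5],
  ∂[v_1,v_2,v_10] = [v_2,v_10] − [v_1,v_10] + [v_1,v_2].
The resulting 18×4 matrix has rank 3, and its Smith normal form has invariant factors (1,1,1).

Computing H_k = (kernel of ∂_k) / (image of ∂_{k+1}):

  H_2: rank ker ∂_2 − rank ∂_3 = (4 − 3) − 0 = 1, and there is no ∂_3, so H_2 ≅ Z.

(K is a triangulation of the disjoint union of the 2-sphere S^2 and a wedge of 4 circles.)

H_2 ≅ Z.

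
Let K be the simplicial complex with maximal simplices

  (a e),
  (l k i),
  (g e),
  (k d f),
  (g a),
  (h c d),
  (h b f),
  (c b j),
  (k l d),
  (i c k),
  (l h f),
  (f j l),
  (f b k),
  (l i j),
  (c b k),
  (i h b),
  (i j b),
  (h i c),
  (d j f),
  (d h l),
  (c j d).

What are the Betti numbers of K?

We work with the vertex ordering a < b < c < d < e < f < g < h < i < j < k < l. The simplices of K, each written with vertices in increasing order, are:

  0-simplices (12): a, b, c, d, e, f, g, h, i, j, k, l
  1-simplices (30): ae, ag, bc, bf, bh, bi, bj, bk, cd, ch, ci, cj, ck, df, dh, dj, dk, dl, eg, fh, fj, fk, fl, hi, hl, ij, ik, il, jl, kl
  2-simplices (18): bcj, bck, bfh, bfk, bhi, bij, cdh, cdj, chi, cik, dfj, dfk, dhl, dkl, fhl, fjl, ijl, ikl

Hence C_0 ≅ Z^12, C_1 ≅ Z^30, C_2 ≅ Z^18.

∂_1: C_1 → C_0 is given by ∂[p,q] = [q] − [p]. For instance
  ∂fl = l − f.
The resulting 12×30 matrix has rank 10, and its Smith normal form has invariant factors (1,1,1,1,1,1,1,1,1,1).

Boundary ∂_2: C_2 → C_1 acts by ∂[p,q,r] = [q,r] − [p,r] + [p,q]. For instance
  ∂bcj = cj − bj + bc,
  ∂ijl = jl − il + ij.
This gives a 30×18 integer matrix of rank 18; reducing to Smith normal form yields diagonal entries (1,1,1,1,1,1,1,1,1,1,1,1,1,1,1,1,1,2).

Reading off H_k = ker ∂_k / im ∂_{k+1}:

  H_0: rank C_0 − rank ∂_1 = 12 − 10 = 2, and the invariant factors of ∂_1 are all 1, so H_0 = Z^2.
  H_1: rank ker ∂_1 − rank ∂_2 = (30 − 10) − 18 = 2, and ∂_2 has invariant factor 2 > 1, so H_1 = Z^2 ⊕ Z_2.
  H_2: rank ker ∂_2 − rank ∂_3 = (18 − 18) − 0 = 0, and there is no ∂_3, so H_2 = 0.

As a check, the Euler characteristic is 12 − 30 + 18 = 0, which agrees with 2 − 2 + 0 = 0.

Hence the Betti numbers are b_0 = 2, b_1 = 2, b_2 = 0.

b_0 = 2, b_1 = 2, b_2 = 0.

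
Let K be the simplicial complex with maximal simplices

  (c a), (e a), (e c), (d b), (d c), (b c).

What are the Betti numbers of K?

We work with the vertex ordering a < b < c < d < e. The simplices of K, each written with vertices in increasing order, are:

  0-simplices (5): a, b, c, d, e
  1-simplices (6): ac, ae, bc, bd, cd, ce

giving chain groups C_0 ≅ Z^5, C_1 ≅ Z^6.

Boundary ∂_1: C_1 → C_0 is given by ∂[p,q] = [q] − [p].
The 5×6 boundary matrix has rank 4 and Smith normal form diag(1,1,1,1).

Computing H_k = (kernel of ∂_k) / (image of ∂_{k+1}):

  H_0: rank C_0 − rank ∂_1 = 5 − 4 = 1, and the invariant factors of ∂_1 are all 1, so H_0 ≅ Z.
  H_1: rank ker ∂_1 − rank ∂_2 = (6 − 4) − 0 = 2, and there is no ∂_2, so H_1 ≅ Z^2.

As a check, the Euler characteristic is 5 − 6 = -1, which agrees with 1 − 2 = -1.
(K is a triangulation of a wedge of 2 circles.)

Hence the Betti numbers are b_0 = 1, b_1 = 2.

b_0 = 1, b_1 = 2.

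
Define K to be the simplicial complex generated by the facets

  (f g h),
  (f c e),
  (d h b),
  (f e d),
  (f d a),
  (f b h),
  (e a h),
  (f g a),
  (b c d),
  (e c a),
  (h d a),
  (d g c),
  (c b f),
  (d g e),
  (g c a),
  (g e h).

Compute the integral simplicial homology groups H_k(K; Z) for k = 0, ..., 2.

We work with the vertex ordering a < b < c < d < e < f < g < h. The simplices of K, each written with vertices in increasing order, are:

  0-simplices (8): a, b, c, d, e, f, g, h
  1-simplices (24): ac, ad, ae, af, ag, ah, bc, bd, bf, bh, cd, ce, cf, cg, de, df, dg, dh, ef, eg, eh, fg, fh, gh
  2-simplices (16): ace, acg, adf, adh, aeh, afg, bcd, bcf, bdh, bfh, cdg, cef, def, deg, egh, fgh

Hence C_0 ≅ Z^8, C_1 ≅ Z^24, C_2 ≅ Z^16.

∂_1: C_1 → C_0 is given by ∂[p,q] = [q] − [p]. For instance
  ∂cd = d − c.
This gives a 8×24 integer matrix of rank 7; reducing to Smith normal form yields diagonal entries (1,1,1,1,1,1,1).

∂_2: C_2 → C_1 sends each 2-simplex [p,q,r] to [q,r] − [p,r] + [p,q]. For instance
  ∂def = ef − df + de,
  ∂bcd = cd − bd + bc.
The 24×16 boundary matrix has rank 15 and Smith normal form diag(1,1,1,1,1,1,1,1,1,1,1,1,1,1,1).

Now H_k = ker ∂_k / im ∂_{k+1}, so:

  H_0: rank C_0 − rank ∂_1 = 8 − 7 = 1, and the invariant factors of ∂_1 are all 1, so H_0 ≅ Z.
  H_1: rank ker ∂_1 − rank ∂_2 = (24 − 7) − 15 = 2, and the invariant factors of ∂_2 are all 1, so H_1 ≅ Z^2.
  H_2: rank ker ∂_2 − rank ∂_3 = (16 − 15) − 0 = 1, and there is no ∂_3, so H_2 ≅ Z.

As a check, the Euler characteristic is 8 − 24 + 16 = 0, which agrees with 1 − 2 + 1 = 0.

H_0 ≅ Z,  H_1 ≅ Z^2,  H_2 ≅ Z.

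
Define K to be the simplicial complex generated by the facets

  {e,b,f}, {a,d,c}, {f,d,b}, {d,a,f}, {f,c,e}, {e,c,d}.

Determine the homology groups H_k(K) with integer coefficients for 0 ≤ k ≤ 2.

Order the vertices as a < b < c < d < e < f. Listing each simplex with vertices in this order, K has dimension 2 with simplices:

  0-simplices (6): a, b, c, d, e, f
  1-simplices (12): ac, ad, af, bd, be, bf, cd, ce, cf, de, df, ef
  2-simplices (6): acd, adf, bdf, bef, cde, cef

Hence C_0 ≅ Z^6, C_1 ≅ Z^12, C_2 ≅ Z^6.

Boundary ∂_1: C_1 → C_0 maps an edge to its endpoints' difference, ∂[p,q] = q − p. For instance
  ∂cd = d − c.
The 6×12 boundary matrix has rank 5 and Smith normal form diag(1,1,1,1,1).

∂_2: C_2 → C_1 sends each 2-simplex [p,q,r] to [q,r] − [p,r] + [p,q]. For instance
  ∂acd = cd − ad + ac,
  ∂adf = df − af + ad.
The 12×6 boundary matrix has rank 6 and Smith normal form diag(1,1,1,1,1,1).

Now H_k = ker ∂_k / im ∂_{k+1}, so:

  H_0: rank C_0 − rank ∂_1 = 6 − 5 = 1, and the invariant factors of ∂_1 are all 1, so H_0 = Z.
  H_1: rank ker ∂_1 − rank ∂_2 = (12 − 5) − 6 = 1, and the invariant factors of ∂_2 are all 1, so H_1 = Z.
  H_2: rank ker ∂_2 − rank ∂_3 = (6 − 6) − 0 = 0, and there is no ∂_3, so H_2 = 0.

H_0 = Z,  H_1 = Z,  H_2 = 0.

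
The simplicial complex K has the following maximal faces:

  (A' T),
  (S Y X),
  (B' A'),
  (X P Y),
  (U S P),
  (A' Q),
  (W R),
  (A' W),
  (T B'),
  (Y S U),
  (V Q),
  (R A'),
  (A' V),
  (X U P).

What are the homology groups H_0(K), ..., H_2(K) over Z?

H_0 ≅ Z^2,  H_1 ≅ Z^4,  H_2 = 0.

Take the total order P < Q < R < S < T < U < V < W < X < Y < A' < B' on the vertex set. Then K (dimension 2) consists of the simplices:

  0-simplices (12): [P], [Q], [R], [S], [T], [U], [V], [W], [X], [Y], [A'], [B']
  1-simplices (19): [P,S], [P,U], [P,X], [P,Y], [Q,V], [Q,A'], [R,W], [R,A'], [S,U], [S,X], [S,Y], [T,A'], [T,B'], [U,X], [U,Y], [V,A'], [W,A'], [X,Y], [A',B']
  2-simplices (5): [P,S,U], [P,U,X], [P,X,Y], [S,U,Y], [S,X,Y]

Hence C_0 ≅ Z^12, C_1 ≅ Z^19, C_2 ≅ Z^5.

∂_1: C_1 → C_0 maps an edge to its endpoints' difference, ∂[p,q] = q − p. For instance
  ∂[U,Y] = [Y] − [U].
As a 12×19 matrix over Z this has rank 10, with invariant factors (1,1,1,1,1,1,1,1,1,1).

The boundary map ∂_2: C_2 → C_1 maps a triangle to the signed sum of its edges. For instance
  ∂[P,U,X] = [U,X] − [P,X] + [P,U],
  ∂[S,X,Y] = [X,Y] − [S,Y] + [S,X].
The 19×5 boundary matrix has rank 5 and Smith normal form diag(1,1,1,1,1).

Now H_k = ker ∂_k / im ∂_{k+1}, so:

  H_0: rank C_0 − rank ∂_1 = 12 − 10 = 2, and the invariant factors of ∂_1 are all 1, so H_0 ≅ Z^2.
  H_1: rank ker ∂_1 − rank ∂_2 = (19 − 10) − 5 = 4, and the invariant factors of ∂_2 are all 1, so H_1 ≅ Z^4.
  H_2: rank ker ∂_2 − rank ∂_3 = (5 − 5) − 0 = 0, and there is no ∂_3, so H_2 ≅ 0.

(K is a triangulation of the disjoint union of a wedge of 3 circles and the Möbius band.)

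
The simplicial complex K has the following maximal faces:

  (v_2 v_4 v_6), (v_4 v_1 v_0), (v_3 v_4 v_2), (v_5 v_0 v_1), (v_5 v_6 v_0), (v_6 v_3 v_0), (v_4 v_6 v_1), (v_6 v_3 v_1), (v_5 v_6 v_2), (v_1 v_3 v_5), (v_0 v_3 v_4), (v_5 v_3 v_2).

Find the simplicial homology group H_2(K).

H_2 = 0.

We work with the vertex ordering v_0 < v_1 < v_2 < v_3 < v_4 < v_5 < v_6. The simplices of K, each written with vertices in increasing order, are:

  0-simplices (7): [v_0], [v_1], [v_2], [v_3], [v_4], [v_5], [v_6]
  1-simplices (18): (18 of them)
  2-simplices (12): (12 of them)

Hence C_0 ≅ Z^7, C_1 ≅ Z^18, C_2 ≅ Z^12.

The boundary map ∂_1: C_1 → C_0 sends each edge [p,q] (with p < q) to q − p.
The 7×18 boundary matrix has rank 6 and Smith normal form diag(1,1,1,1,1,1).

Boundary ∂_2: C_2 → C_1 maps a triangle to the signed sum of its edges. For instance
  ∂[v_1,v_3,v_6] = [v_3,v_6] − [v_1,v_6] + [v_1,v_3],
  ∂[v_2,v_3,v_4] = [v_3,v_4] − [v_2,v_4] + [v_2,v_3].
The 18×12 boundary matrix has rank 12 and Smith normal form diag(1,1,1,1,1,1,1,1,1,1,1,2).

Reading off H_k = ker ∂_k / im ∂_{k+1}:

  H_2: rank ker ∂_2 − rank ∂_3 = (12 − 12) − 0 = 0, and there is no ∂_3, so H_2 ≅ 0.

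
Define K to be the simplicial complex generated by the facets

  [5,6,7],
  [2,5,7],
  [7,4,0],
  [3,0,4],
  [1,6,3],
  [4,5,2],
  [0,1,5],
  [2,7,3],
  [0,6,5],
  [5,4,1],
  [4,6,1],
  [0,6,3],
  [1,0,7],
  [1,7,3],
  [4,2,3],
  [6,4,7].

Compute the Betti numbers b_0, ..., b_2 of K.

Order the vertices as 0 < 1 < 2 < 3 < 4 < 5 < 6 < 7. Listing each simplex with vertices in this order, K has dimension 2 with simplices:

  0-simplices (8): [0], [1], [2], [3], [4], [5], [6], [7]
  1-simplices (24): (24 of them)
  2-simplices (16): [0,1,5], [0,1,7], [0,3,4], [0,3,6], [0,4,7], [0,5,6], [1,3,6], [1,3,7], [1,4,5], [1,4,6], [2,3,4], [2,3,7], [2,4,5], [2,5,7], [4,6,7], [5,6,7]

so the chain groups are C_0 ≅ Z^8, C_1 ≅ Z^24, C_2 ≅ Z^16.

The boundary map ∂_1: C_1 → C_0 is given by ∂[p,q] = [q] − [p].
The resulting 8×24 matrix has rank 7, and its Smith normal form has invariant factors (1,1,1,1,1,1,1).

Boundary ∂_2: C_2 → C_1 maps a triangle to the signed sum of its edges. For instance
  ∂[1,4,5] = [4,5] − [1,5] + [1,4],
  ∂[2,5,7] = [5,7] − [2,7] + [2,5].
This gives a 24×16 integer matrix of rank 15; reducing to Smith normal form yields diagonal entries (1,1,1,1,1,1,1,1,1,1,1,1,1,1,1).

Now H_k = ker ∂_k / im ∂_{k+1}, so:

  H_0: rank C_0 − rank ∂_1 = 8 − 7 = 1, and the invariant factors of ∂_1 are all 1, so H_0 ≅ Z.
  H_1: rank ker ∂_1 − rank ∂_2 = (24 − 7) − 15 = 2, and the invariant factors of ∂_2 are all 1, so H_1 ≅ Z^2.
  H_2: rank ker ∂_2 − rank ∂_3 = (16 − 15) − 0 = 1, and there is no ∂_3, so H_2 ≅ Z.

As a check, the Euler characteristic is 8 − 24 + 16 = 0, which agrees with 1 − 2 + 1 = 0.

Hence the Betti numbers are b_0 = 1, b_1 = 2, b_2 = 1.

b_0 = 1, b_1 = 2, b_2 = 1.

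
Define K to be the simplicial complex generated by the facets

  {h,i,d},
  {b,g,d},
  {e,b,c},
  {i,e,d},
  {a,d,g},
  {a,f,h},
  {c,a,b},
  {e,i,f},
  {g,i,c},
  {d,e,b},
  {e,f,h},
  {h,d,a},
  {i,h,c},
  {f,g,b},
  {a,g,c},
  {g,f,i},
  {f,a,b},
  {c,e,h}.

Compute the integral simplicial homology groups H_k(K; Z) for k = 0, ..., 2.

H_0 = Z,  H_1 = Z ⊕ Z/2,  H_2 = 0.

Order the vertices as a < b < c < d < e < f < g < h < i. Listing each simplex with vertices in this order, K has dimension 2 with simplices:

  0-simplices (9): a, b, c, d, e, f, g, h, i
  1-simplices (27): ab, ac, ad, af, ag, ah, bc, bd, be, bf, bg, ce, cg, ch, ci, de, dg, dh, di, ef, eh, ei, fg, fh, fi, gi, hi
  2-simplices (18): abc, abf, acg, adg, adh, afh, bce, bde, bdg, bfg, ceh, cgi, chi, dei, dhi, efh, efi, fgi

so the chain groups are C_0 ≅ Z^9, C_1 ≅ Z^27, C_2 ≅ Z^18.

Boundary ∂_1: C_1 → C_0 sends each edge [p,q] (with p < q) to q − p. For instance
  ∂ch = h − c.
As a 9×27 matrix over Z this has rank 8, with invariant factors (1,1,1,1,1,1,1,1).

∂_2: C_2 → C_1 maps a triangle to the signed sum of its edges. For instance
  ∂dhi = hi − di + dh,
  ∂fgi = gi − fi + fg.
This gives a 27×18 integer matrix of rank 18; reducing to Smith normal form yields diagonal entries (1,1,1,1,1,1,1,1,1,1,1,1,1,1,1,1,1,2).

Computing H_k = (kernel of ∂_k) / (image of ∂_{k+1}):

  H_0: rank C_0 − rank ∂_1 = 9 − 8 = 1, and the invariant factors of ∂_1 are all 1, so H_0 = Z.
  H_1: rank ker ∂_1 − rank ∂_2 = (27 − 8) − 18 = 1, and ∂_2 has invariant factor 2 > 1, so H_1 = Z ⊕ Z/2.
  H_2: rank ker ∂_2 − rank ∂_3 = (18 − 18) − 0 = 0, and there is no ∂_3, so H_2 = 0.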